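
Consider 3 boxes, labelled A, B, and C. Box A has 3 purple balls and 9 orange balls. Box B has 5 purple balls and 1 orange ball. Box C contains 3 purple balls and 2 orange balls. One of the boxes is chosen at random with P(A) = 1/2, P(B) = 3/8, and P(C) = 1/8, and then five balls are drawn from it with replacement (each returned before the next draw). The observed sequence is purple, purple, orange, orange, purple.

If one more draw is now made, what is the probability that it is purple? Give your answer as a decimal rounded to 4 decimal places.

Under each hypothesis, the probability of the observed sequence is: P(data | box A) = (3/12)(3/12)(9/12)(9/12)(3/12) = 0.0087891; P(data | box B) = (5/6)(5/6)(1/6)(1/6)(5/6) = 0.016075; P(data | box C) = (3/5)(3/5)(2/5)(2/5)(3/5) = 0.03456.
The prior-weighted likelihoods are 1/2 · 0.0087891 = 0.0043945, 3/8 · 0.016075 = 0.0060282, 1/8 · 0.03456 = 0.00432; these sum to 0.014743.
Normalising, the posterior is P(box A | data) = 0.29808, P(box B | data) = 0.40889, P(box C | data) = 0.29303.
Averaging over the posterior, P(purple next | data) = (1/4)(0.29808) + (5/6)(0.40889) + (3/5)(0.29303) = 0.59108.

0.5911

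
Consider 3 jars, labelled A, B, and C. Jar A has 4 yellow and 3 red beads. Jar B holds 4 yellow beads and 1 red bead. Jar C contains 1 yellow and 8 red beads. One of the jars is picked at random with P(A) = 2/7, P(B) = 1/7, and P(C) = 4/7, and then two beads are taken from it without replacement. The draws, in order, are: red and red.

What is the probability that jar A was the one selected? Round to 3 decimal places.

Compute the likelihood of the observed sequence for each case: P(data | jar A) = (3/7)(2/6) = 1/7; P(data | jar B) = (1/5)(0/4) = 0; P(data | jar C) = (8/9)(7/8) = 7/9.
Weighting by the prior gives 2/7 · 1/7 = 2/49, 1/7 · 0 = 0, 4/7 · 7/9 = 4/9; summing to 214/441.
Hence P(jar A | data) = (2/49) / (214/441) = 9/107.

0.084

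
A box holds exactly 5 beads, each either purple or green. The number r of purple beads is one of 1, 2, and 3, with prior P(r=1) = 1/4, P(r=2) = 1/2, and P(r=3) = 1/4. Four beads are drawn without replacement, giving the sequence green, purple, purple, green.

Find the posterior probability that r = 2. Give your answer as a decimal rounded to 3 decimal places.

0.667

The likelihood of the observed sequence under each hypothesis: P(data | r = 1) = (4/5)(1/4)(0/3) = 0; P(data | r = 2) = (3/5)(2/4)(1/3)(2/2) = 1/10; P(data | r = 3) = (2/5)(3/4)(2/3)(1/2) = 1/10.
Weighting by the prior gives 1/4 · 0 = 0, 1/2 · 1/10 = 1/20, 1/4 · 1/10 = 1/40; summing to 3/40.
So P(r = 2 | data) = (1/20) / (3/40) = 2/3.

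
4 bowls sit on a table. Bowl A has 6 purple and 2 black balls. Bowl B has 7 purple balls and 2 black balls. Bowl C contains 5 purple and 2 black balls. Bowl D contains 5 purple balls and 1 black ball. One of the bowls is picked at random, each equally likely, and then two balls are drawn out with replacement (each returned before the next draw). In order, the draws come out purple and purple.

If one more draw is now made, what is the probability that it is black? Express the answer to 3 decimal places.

0.226

Compute the likelihood of the observed sequence for each case: P(data | bowl A) = (6/8)(6/8) = 0.5625; P(data | bowl B) = (7/9)(7/9) = 0.60494; P(data | bowl C) = (5/7)(5/7) = 0.5102; P(data | bowl D) = (5/6)(5/6) = 0.69444.
The prior-weighted likelihoods are 1/4 · 0.5625 = 0.14062, 1/4 · 0.60494 = 0.15123, 1/4 · 0.5102 = 0.12755, 1/4 · 0.69444 = 0.17361; with total 0.59302.
Normalising, the posterior is P(bowl A | data) = 0.23713, P(bowl B | data) = 0.25502, P(bowl C | data) = 0.21509, P(bowl D | data) = 0.29276.
So P(black next | data) = Σ P(black next | H) P(H | data) = (1/4)(0.23713) + (2/9)(0.25502) + (2/7)(0.21509) + (1/6)(0.29276) = 0.2262.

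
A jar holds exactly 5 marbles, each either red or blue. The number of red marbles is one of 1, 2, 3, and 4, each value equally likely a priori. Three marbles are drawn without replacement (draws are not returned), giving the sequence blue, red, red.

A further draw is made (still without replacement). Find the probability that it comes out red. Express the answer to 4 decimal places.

For each hypothesis, P(data | H) works out to: P(data | r = 1) = (4/5)(1/4)(0/3) = 0; P(data | r = 2) = (3/5)(2/4)(1/3) = 1/10; P(data | r = 3) = (2/5)(3/4)(2/3) = 1/5; P(data | r = 4) = (1/5)(4/4)(3/3) = 1/5.
Multiplying each by its prior: 1/4 · 0 = 0, 1/4 · 1/10 = 1/40, 1/4 · 1/5 = 1/20, 1/4 · 1/5 = 1/20; summing to 1/8.
The posterior is then P(r = 1 | data) = 0, P(r = 2 | data) = 1/5, P(r = 3 | data) = 2/5, P(r = 4 | data) = 2/5.
Averaging over the posterior, P(red next | data) = (0)(1/5) + (1/2)(2/5) + (1)(2/5) = 3/5.

0.6000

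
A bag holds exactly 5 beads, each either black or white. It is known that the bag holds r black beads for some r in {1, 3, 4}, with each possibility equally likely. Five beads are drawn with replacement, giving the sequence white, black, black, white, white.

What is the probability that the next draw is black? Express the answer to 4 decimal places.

Compute the likelihood of the observed sequence for each case: P(data | r = 1) = (4/5)(1/5)(1/5)(4/5)(4/5) = 0.02048; P(data | r = 3) = (2/5)(3/5)(3/5)(2/5)(2/5) = 0.02304; P(data | r = 4) = (1/5)(4/5)(4/5)(1/5)(1/5) = 0.00512.
The prior-weighted likelihoods are 1/3 · 0.02048 = 0.0068267, 1/3 · 0.02304 = 0.00768, 1/3 · 0.00512 = 0.0017067; with total 0.016213.
The posterior is then P(r = 1 | data) = 0.42105, P(r = 3 | data) = 0.47368, P(r = 4 | data) = 0.10526.
So P(black next | data) = Σ P(black next | H) P(H | data) = (1/5)(0.42105) + (3/5)(0.47368) + (4/5)(0.10526) = 0.45263.

0.4526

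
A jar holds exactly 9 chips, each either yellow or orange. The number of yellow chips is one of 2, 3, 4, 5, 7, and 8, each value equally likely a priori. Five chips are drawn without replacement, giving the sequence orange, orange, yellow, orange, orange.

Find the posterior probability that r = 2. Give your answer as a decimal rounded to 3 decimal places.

Under each hypothesis, the probability of the observed sequence is: P(data | r = 2) = (7/9)(6/8)(2/7)(5/6)(4/5) = 1/9; P(data | r = 3) = (6/9)(5/8)(3/7)(4/6)(3/5) = 1/14; P(data | r = 4) = (5/9)(4/8)(4/7)(3/6)(2/5) = 2/63; P(data | r = 5) = (4/9)(3/8)(5/7)(2/6)(1/5) = 1/126; P(data | r = 7) = (2/9)(1/8)(7/7)(0/6) = 0; P(data | r = 8) = (1/9)(0/8) = 0.
Multiplying each by its prior: 1/6 · 1/9 = 1/54, 1/6 · 1/14 = 1/84, 1/6 · 2/63 = 1/189, 1/6 · 1/126 = 1/756, 1/6 · 0 = 0, 1/6 · 0 = 0; these sum to 1/27.
So P(r = 2 | data) = (1/54) / (1/27) = 1/2.

0.500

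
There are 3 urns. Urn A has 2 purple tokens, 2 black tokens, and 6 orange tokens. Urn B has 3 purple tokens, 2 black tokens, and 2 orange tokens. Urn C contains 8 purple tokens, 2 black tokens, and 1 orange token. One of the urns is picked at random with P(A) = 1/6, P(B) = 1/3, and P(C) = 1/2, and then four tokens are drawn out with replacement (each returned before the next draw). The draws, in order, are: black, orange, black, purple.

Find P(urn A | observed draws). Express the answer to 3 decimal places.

Under each hypothesis, the probability of the observed sequence is: P(data | urn A) = (2/10)(6/10)(2/10)(2/10) = 0.0048; P(data | urn B) = (2/7)(2/7)(2/7)(3/7) = 0.0099958; P(data | urn C) = (2/11)(1/11)(2/11)(8/11) = 0.0021856.
Weighting by the prior gives 1/6 · 0.0048 = 0.0008, 1/3 · 0.0099958 = 0.0033319, 1/2 · 0.0021856 = 0.0010928; summing to 0.0052248.
Hence P(urn A | data) = (0.0008) / (0.0052248) = 0.15312.

0.153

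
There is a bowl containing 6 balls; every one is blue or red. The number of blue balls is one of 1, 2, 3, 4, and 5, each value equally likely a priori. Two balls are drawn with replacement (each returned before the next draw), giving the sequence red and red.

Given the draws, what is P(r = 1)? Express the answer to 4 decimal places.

0.4545

The likelihood of the observed sequence under each hypothesis: P(data | r = 1) = (5/6)(5/6) = 25/36; P(data | r = 2) = (4/6)(4/6) = 4/9; P(data | r = 3) = (3/6)(3/6) = 1/4; P(data | r = 4) = (2/6)(2/6) = 1/9; P(data | r = 5) = (1/6)(1/6) = 1/36.
The prior-weighted likelihoods are 1/5 · 25/36 = 5/36, 1/5 · 4/9 = 4/45, 1/5 · 1/4 = 1/20, 1/5 · 1/9 = 1/45, 1/5 · 1/36 = 1/180; summing to 11/36.
So P(r = 1 | data) = (5/36) / (11/36) = 5/11.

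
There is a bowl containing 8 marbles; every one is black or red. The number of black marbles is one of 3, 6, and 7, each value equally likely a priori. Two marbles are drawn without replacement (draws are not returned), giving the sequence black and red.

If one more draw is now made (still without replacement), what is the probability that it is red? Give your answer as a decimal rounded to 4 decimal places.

Compute the likelihood of the observed sequence for each case: P(data | r = 3) = (3/8)(5/7) = 15/56; P(data | r = 6) = (6/8)(2/7) = 3/14; P(data | r = 7) = (7/8)(1/7) = 1/8.
Multiplying each by its prior: 1/3 · 15/56 = 5/56, 1/3 · 3/14 = 1/14, 1/3 · 1/8 = 1/24; with total 17/84.
Normalising, the posterior is P(r = 3 | data) = 15/34, P(r = 6 | data) = 6/17, P(r = 7 | data) = 7/34.
Averaging over the posterior, P(red next | data) = (2/3)(15/34) + (1/6)(6/17) + (0)(7/34) = 6/17.

0.3529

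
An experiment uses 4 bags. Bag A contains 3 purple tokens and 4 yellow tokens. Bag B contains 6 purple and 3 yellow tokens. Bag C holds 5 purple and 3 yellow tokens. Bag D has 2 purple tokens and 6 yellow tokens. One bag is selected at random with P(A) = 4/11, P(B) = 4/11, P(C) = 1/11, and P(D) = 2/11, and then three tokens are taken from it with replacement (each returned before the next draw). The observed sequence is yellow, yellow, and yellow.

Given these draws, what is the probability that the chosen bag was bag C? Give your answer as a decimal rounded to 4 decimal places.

Compute the likelihood of the observed sequence for each case: P(data | bag A) = (4/7)(4/7)(4/7) = 0.18659; P(data | bag B) = (3/9)(3/9)(3/9) = 0.037037; P(data | bag C) = (3/8)(3/8)(3/8) = 0.052734; P(data | bag D) = (6/8)(6/8)(6/8) = 0.42188.
Weighting by the prior gives 4/11 · 0.18659 = 0.067851, 4/11 · 0.037037 = 0.013468, 1/11 · 0.052734 = 0.004794, 2/11 · 0.42188 = 0.076705; these sum to 0.16282.
Hence P(bag C | data) = (0.004794) / (0.16282) = 0.029444.

0.0294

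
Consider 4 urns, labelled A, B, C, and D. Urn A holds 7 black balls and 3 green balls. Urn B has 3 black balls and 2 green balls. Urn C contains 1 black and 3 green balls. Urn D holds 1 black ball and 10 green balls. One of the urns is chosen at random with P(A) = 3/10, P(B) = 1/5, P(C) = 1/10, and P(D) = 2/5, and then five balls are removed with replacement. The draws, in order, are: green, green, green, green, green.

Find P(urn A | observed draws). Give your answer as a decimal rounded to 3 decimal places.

0.003

Under each hypothesis, the probability of the observed sequence is: P(data | urn A) = (3/10)(3/10)(3/10)(3/10)(3/10) = 0.00243; P(data | urn B) = (2/5)(2/5)(2/5)(2/5)(2/5) = 0.01024; P(data | urn C) = (3/4)(3/4)(3/4)(3/4)(3/4) = 0.2373; P(data | urn D) = (10/11)(10/11)(10/11)(10/11)(10/11) = 0.62092.
The prior-weighted likelihoods are 3/10 · 0.00243 = 0.000729, 1/5 · 0.01024 = 0.002048, 1/10 · 0.2373 = 0.02373, 2/5 · 0.62092 = 0.24837; summing to 0.27488.
By Bayes' rule, P(urn A | data) = (0.000729) / (0.27488) = 0.0026521.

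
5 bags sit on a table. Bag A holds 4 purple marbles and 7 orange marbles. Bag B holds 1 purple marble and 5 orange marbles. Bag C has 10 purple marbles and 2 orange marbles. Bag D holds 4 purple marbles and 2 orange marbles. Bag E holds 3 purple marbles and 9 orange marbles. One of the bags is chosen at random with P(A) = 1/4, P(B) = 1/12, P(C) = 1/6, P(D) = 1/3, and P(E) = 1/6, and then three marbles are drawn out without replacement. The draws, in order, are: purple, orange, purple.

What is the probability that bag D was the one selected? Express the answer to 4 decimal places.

Compute the likelihood of the observed sequence for each case: P(data | bag A) = (4/11)(7/10)(3/9) = 14/165; P(data | bag B) = (1/6)(5/5)(0/4) = 0; P(data | bag C) = (10/12)(2/11)(9/10) = 3/22; P(data | bag D) = (4/6)(2/5)(3/4) = 1/5; P(data | bag E) = (3/12)(9/11)(2/10) = 9/220.
Multiplying each by its prior: 1/4 · 14/165 = 7/330, 1/12 · 0 = 0, 1/6 · 3/22 = 1/44, 1/3 · 1/5 = 1/15, 1/6 · 9/220 = 3/440; with total 31/264.
By Bayes' rule, P(bag D | data) = (1/15) / (31/264) = 88/155.

0.5677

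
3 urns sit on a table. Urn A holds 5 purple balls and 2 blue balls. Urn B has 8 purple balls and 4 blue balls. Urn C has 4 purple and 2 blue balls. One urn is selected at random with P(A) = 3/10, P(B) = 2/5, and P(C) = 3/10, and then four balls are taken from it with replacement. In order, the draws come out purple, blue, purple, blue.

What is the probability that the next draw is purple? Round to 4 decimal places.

0.6793

Under each hypothesis, the probability of the observed sequence is: P(data | urn A) = (5/7)(2/7)(5/7)(2/7) = 0.041649; P(data | urn B) = (8/12)(4/12)(8/12)(4/12) = 0.049383; P(data | urn C) = (4/6)(2/6)(4/6)(2/6) = 0.049383.
Multiplying each by its prior: 3/10 · 0.041649 = 0.012495, 2/5 · 0.049383 = 0.019753, 3/10 · 0.049383 = 0.014815; with total 0.047063.
The posterior is then P(urn A | data) = 0.26549, P(urn B | data) = 0.41972, P(urn C | data) = 0.31479.
The predictive probability is P(purple next | data) = (5/7)(0.26549) + (2/3)(0.41972) + (2/3)(0.31479) = 0.67931.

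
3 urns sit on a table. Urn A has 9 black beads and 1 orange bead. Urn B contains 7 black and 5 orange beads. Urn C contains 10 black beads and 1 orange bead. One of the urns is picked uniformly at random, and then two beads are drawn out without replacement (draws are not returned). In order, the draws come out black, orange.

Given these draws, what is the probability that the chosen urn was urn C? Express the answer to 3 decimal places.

For each hypothesis, P(data | H) works out to: P(data | urn A) = (9/10)(1/9) = 0.1; P(data | urn B) = (7/12)(5/11) = 0.26515; P(data | urn C) = (10/11)(1/10) = 0.090909.
The prior-weighted likelihoods are 1/3 · 0.1 = 0.033333, 1/3 · 0.26515 = 0.088384, 1/3 · 0.090909 = 0.030303; summing to 0.15202.
Therefore the posterior P(urn C | data) = (0.030303) / (0.15202) = 0.19934.

0.199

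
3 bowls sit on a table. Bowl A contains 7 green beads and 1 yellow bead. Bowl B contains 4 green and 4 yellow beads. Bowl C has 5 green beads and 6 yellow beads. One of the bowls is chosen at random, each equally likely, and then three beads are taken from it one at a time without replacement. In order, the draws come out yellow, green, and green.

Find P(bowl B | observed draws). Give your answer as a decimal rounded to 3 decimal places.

The likelihood of the observed sequence under each hypothesis: P(data | bowl A) = (1/8)(7/7)(6/6) = 0.125; P(data | bowl B) = (4/8)(4/7)(3/6) = 0.14286; P(data | bowl C) = (6/11)(5/10)(4/9) = 0.12121.
Multiplying each by its prior: 1/3 · 0.125 = 0.041667, 1/3 · 0.14286 = 0.047619, 1/3 · 0.12121 = 0.040404; these sum to 0.12969.
So P(bowl B | data) = (0.047619) / (0.12969) = 0.36718.

0.367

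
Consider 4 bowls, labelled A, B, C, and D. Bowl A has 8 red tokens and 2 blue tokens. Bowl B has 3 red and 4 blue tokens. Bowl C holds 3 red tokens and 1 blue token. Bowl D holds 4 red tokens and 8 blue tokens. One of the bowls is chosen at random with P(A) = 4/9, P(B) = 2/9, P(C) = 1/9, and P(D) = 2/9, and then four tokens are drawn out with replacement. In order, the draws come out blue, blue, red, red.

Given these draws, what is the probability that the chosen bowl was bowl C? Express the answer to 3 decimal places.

0.099

For each hypothesis, P(data | H) works out to: P(data | bowl A) = (2/10)(2/10)(8/10)(8/10) = 0.0256; P(data | bowl B) = (4/7)(4/7)(3/7)(3/7) = 0.059975; P(data | bowl C) = (1/4)(1/4)(3/4)(3/4) = 0.035156; P(data | bowl D) = (8/12)(8/12)(4/12)(4/12) = 0.049383.
The prior-weighted likelihoods are 4/9 · 0.0256 = 0.011378, 2/9 · 0.059975 = 0.013328, 1/9 · 0.035156 = 0.0039062, 2/9 · 0.049383 = 0.010974; summing to 0.039586.
So P(bowl C | data) = (0.0039062) / (0.039586) = 0.098678.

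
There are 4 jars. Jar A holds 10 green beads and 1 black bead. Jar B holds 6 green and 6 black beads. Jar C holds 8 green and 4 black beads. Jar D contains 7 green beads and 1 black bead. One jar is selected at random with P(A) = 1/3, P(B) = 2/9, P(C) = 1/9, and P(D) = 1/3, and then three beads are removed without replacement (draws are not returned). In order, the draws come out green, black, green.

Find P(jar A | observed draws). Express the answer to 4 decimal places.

0.2502

Compute the likelihood of the observed sequence for each case: P(data | jar A) = (10/11)(1/10)(9/9) = 0.090909; P(data | jar B) = (6/12)(6/11)(5/10) = 0.13636; P(data | jar C) = (8/12)(4/11)(7/10) = 0.1697; P(data | jar D) = (7/8)(1/7)(6/6) = 0.125.
Weighting by the prior gives 1/3 · 0.090909 = 0.030303, 2/9 · 0.13636 = 0.030303, 1/9 · 0.1697 = 0.018855, 1/3 · 0.125 = 0.041667; summing to 0.12113.
By Bayes' rule, P(jar A | data) = (0.030303) / (0.12113) = 0.25017.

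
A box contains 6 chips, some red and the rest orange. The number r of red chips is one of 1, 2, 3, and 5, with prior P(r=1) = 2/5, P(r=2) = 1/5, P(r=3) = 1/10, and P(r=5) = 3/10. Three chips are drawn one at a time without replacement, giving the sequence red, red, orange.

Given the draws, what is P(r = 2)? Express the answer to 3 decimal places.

0.170

For each hypothesis, P(data | H) works out to: P(data | r = 1) = (1/6)(0/5) = 0; P(data | r = 2) = (2/6)(1/5)(4/4) = 1/15; P(data | r = 3) = (3/6)(2/5)(3/4) = 3/20; P(data | r = 5) = (5/6)(4/5)(1/4) = 1/6.
Weighting by the prior gives 2/5 · 0 = 0, 1/5 · 1/15 = 1/75, 1/10 · 3/20 = 3/200, 3/10 · 1/6 = 1/20; with total 47/600.
Hence P(r = 2 | data) = (1/75) / (47/600) = 8/47.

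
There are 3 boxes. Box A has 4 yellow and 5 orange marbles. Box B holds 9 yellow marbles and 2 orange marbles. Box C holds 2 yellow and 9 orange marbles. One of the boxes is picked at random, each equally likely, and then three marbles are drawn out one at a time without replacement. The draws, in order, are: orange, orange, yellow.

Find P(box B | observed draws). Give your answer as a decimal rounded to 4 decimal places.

For each hypothesis, P(data | H) works out to: P(data | box A) = (5/9)(4/8)(4/7) = 0.15873; P(data | box B) = (2/11)(1/10)(9/9) = 0.018182; P(data | box C) = (9/11)(8/10)(2/9) = 0.14545.
Weighting by the prior gives 1/3 · 0.15873 = 0.05291, 1/3 · 0.018182 = 0.0060606, 1/3 · 0.14545 = 0.048485; these sum to 0.10746.
Hence P(box B | data) = (0.0060606) / (0.10746) = 0.056401.

0.0564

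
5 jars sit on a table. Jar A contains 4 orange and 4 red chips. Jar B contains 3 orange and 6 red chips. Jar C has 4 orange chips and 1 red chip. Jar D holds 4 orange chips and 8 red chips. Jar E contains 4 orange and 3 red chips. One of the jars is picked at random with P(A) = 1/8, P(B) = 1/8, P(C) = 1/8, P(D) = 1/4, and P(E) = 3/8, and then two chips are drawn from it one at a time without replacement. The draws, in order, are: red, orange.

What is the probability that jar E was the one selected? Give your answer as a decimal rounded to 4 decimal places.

0.4125

Under each hypothesis, the probability of the observed sequence is: P(data | jar A) = (4/8)(4/7) = 0.28571; P(data | jar B) = (6/9)(3/8) = 0.25; P(data | jar C) = (1/5)(4/4) = 0.2; P(data | jar D) = (8/12)(4/11) = 0.24242; P(data | jar E) = (3/7)(4/6) = 0.28571.
Multiplying each by its prior: 1/8 · 0.28571 = 0.035714, 1/8 · 0.25 = 0.03125, 1/8 · 0.2 = 0.025, 1/4 · 0.24242 = 0.060606, 3/8 · 0.28571 = 0.10714; these sum to 0.25971.
Hence P(jar E | data) = (0.10714) / (0.25971) = 0.41254.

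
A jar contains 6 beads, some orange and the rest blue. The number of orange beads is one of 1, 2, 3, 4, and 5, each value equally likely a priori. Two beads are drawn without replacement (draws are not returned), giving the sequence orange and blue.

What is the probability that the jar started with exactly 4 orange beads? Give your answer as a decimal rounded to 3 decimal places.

For each hypothesis, P(data | H) works out to: P(data | r = 1) = (1/6)(5/5) = 1/6; P(data | r = 2) = (2/6)(4/5) = 4/15; P(data | r = 3) = (3/6)(3/5) = 3/10; P(data | r = 4) = (4/6)(2/5) = 4/15; P(data | r = 5) = (5/6)(1/5) = 1/6.
Weighting by the prior gives 1/5 · 1/6 = 1/30, 1/5 · 4/15 = 4/75, 1/5 · 3/10 = 3/50, 1/5 · 4/15 = 4/75, 1/5 · 1/6 = 1/30; with total 7/30.
Therefore the posterior P(r = 4 | data) = (4/75) / (7/30) = 8/35.

0.229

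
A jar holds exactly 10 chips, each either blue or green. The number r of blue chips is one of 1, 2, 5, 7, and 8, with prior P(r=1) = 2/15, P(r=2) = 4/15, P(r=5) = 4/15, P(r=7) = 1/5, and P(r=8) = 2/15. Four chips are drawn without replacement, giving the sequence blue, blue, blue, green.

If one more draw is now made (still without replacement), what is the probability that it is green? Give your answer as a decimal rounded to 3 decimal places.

The likelihood of the observed sequence under each hypothesis: P(data | r = 1) = (1/10)(0/9) = 0; P(data | r = 2) = (2/10)(1/9)(0/8) = 0; P(data | r = 5) = (5/10)(4/9)(3/8)(5/7) = 0.059524; P(data | r = 7) = (7/10)(6/9)(5/8)(3/7) = 0.125; P(data | r = 8) = (8/10)(7/9)(6/8)(2/7) = 0.13333.
Multiplying each by its prior: 2/15 · 0 = 0, 4/15 · 0 = 0, 4/15 · 0.059524 = 0.015873, 1/5 · 0.125 = 0.025, 2/15 · 0.13333 = 0.017778; with total 0.058651.
Normalising, the posterior is P(r = 1 | data) = 0, P(r = 2 | data) = 0, P(r = 5 | data) = 0.27064, P(r = 7 | data) = 0.42625, P(r = 8 | data) = 0.30311.
So P(green next | data) = Σ P(green next | H) P(H | data) = (2/3)(0.27064) + (1/3)(0.42625) + (1/6)(0.30311) = 0.37303.

0.373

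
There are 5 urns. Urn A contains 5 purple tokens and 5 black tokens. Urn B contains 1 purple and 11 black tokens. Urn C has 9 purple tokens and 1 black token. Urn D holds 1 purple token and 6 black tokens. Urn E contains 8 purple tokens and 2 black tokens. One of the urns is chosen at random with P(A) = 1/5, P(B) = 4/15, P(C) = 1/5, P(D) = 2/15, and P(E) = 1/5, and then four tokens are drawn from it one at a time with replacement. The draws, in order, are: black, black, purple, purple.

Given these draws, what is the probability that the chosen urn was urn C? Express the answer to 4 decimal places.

For each hypothesis, P(data | H) works out to: P(data | urn A) = (5/10)(5/10)(5/10)(5/10) = 0.0625; P(data | urn B) = (11/12)(11/12)(1/12)(1/12) = 0.0058353; P(data | urn C) = (1/10)(1/10)(9/10)(9/10) = 0.0081; P(data | urn D) = (6/7)(6/7)(1/7)(1/7) = 0.014994; P(data | urn E) = (2/10)(2/10)(8/10)(8/10) = 0.0256.
The prior-weighted likelihoods are 1/5 · 0.0625 = 0.0125, 4/15 · 0.0058353 = 0.0015561, 1/5 · 0.0081 = 0.00162, 2/15 · 0.014994 = 0.0019992, 1/5 · 0.0256 = 0.00512; these sum to 0.022795.
By Bayes' rule, P(urn C | data) = (0.00162) / (0.022795) = 0.071067.

0.0711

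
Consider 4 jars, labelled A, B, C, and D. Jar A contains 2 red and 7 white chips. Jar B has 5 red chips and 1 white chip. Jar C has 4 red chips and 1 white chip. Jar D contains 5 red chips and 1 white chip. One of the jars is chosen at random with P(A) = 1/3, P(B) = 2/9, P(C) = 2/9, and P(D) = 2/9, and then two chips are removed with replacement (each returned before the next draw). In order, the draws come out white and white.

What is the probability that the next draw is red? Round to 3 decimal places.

0.279

Compute the likelihood of the observed sequence for each case: P(data | jar A) = (7/9)(7/9) = 0.60494; P(data | jar B) = (1/6)(1/6) = 0.027778; P(data | jar C) = (1/5)(1/5) = 0.04; P(data | jar D) = (1/6)(1/6) = 0.027778.
Weighting by the prior gives 1/3 · 0.60494 = 0.20165, 2/9 · 0.027778 = 0.0061728, 2/9 · 0.04 = 0.0088889, 2/9 · 0.027778 = 0.0061728; with total 0.22288.
The posterior is then P(jar A | data) = 0.90473, P(jar B | data) = 0.027696, P(jar C | data) = 0.039882, P(jar D | data) = 0.027696.
Averaging over the posterior, P(red next | data) = (2/9)(0.90473) + (5/6)(0.027696) + (4/5)(0.039882) + (5/6)(0.027696) = 0.27912.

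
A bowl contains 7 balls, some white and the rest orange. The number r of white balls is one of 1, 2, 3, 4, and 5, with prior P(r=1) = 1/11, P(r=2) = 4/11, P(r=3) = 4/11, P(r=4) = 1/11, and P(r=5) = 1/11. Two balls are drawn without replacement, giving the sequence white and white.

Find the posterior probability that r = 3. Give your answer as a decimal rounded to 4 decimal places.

For each hypothesis, P(data | H) works out to: P(data | r = 1) = (1/7)(0/6) = 0; P(data | r = 2) = (2/7)(1/6) = 1/21; P(data | r = 3) = (3/7)(2/6) = 1/7; P(data | r = 4) = (4/7)(3/6) = 2/7; P(data | r = 5) = (5/7)(4/6) = 10/21.
The prior-weighted likelihoods are 1/11 · 0 = 0, 4/11 · 1/21 = 4/231, 4/11 · 1/7 = 4/77, 1/11 · 2/7 = 2/77, 1/11 · 10/21 = 10/231; these sum to 32/231.
Therefore the posterior P(r = 3 | data) = (4/77) / (32/231) = 3/8.

0.3750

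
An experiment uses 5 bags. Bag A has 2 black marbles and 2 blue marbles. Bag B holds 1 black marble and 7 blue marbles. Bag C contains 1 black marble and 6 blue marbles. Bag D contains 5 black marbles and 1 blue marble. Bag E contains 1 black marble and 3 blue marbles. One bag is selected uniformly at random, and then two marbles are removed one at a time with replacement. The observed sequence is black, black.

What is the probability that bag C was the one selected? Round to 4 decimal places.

Compute the likelihood of the observed sequence for each case: P(data | bag A) = (2/4)(2/4) = 0.25; P(data | bag B) = (1/8)(1/8) = 0.015625; P(data | bag C) = (1/7)(1/7) = 0.020408; P(data | bag D) = (5/6)(5/6) = 0.69444; P(data | bag E) = (1/4)(1/4) = 0.0625.
The prior-weighted likelihoods are 1/5 · 0.25 = 0.05, 1/5 · 0.015625 = 0.003125, 1/5 · 0.020408 = 0.0040816, 1/5 · 0.69444 = 0.13889, 1/5 · 0.0625 = 0.0125; these sum to 0.2086.
Hence P(bag C | data) = (0.0040816) / (0.2086) = 0.019567.

0.0196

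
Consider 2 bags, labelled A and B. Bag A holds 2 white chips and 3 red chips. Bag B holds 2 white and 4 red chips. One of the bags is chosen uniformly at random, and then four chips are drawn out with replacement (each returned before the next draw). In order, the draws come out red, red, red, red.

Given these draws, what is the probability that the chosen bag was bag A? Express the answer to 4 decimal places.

The likelihood of the observed sequence under each hypothesis: P(data | bag A) = (3/5)(3/5)(3/5)(3/5) = 0.1296; P(data | bag B) = (4/6)(4/6)(4/6)(4/6) = 0.19753.
Multiplying each by its prior: 1/2 · 0.1296 = 0.0648, 1/2 · 0.19753 = 0.098765; these sum to 0.16357.
By Bayes' rule, P(bag A | data) = (0.0648) / (0.16357) = 0.39617.

0.3962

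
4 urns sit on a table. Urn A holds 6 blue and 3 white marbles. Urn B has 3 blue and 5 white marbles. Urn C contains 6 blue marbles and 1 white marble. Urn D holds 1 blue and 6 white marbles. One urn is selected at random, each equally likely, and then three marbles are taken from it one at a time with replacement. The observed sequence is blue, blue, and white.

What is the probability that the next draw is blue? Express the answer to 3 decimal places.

0.625

Compute the likelihood of the observed sequence for each case: P(data | urn A) = (6/9)(6/9)(3/9) = 0.14815; P(data | urn B) = (3/8)(3/8)(5/8) = 0.087891; P(data | urn C) = (6/7)(6/7)(1/7) = 0.10496; P(data | urn D) = (1/7)(1/7)(6/7) = 0.017493.
The prior-weighted likelihoods are 1/4 · 0.14815 = 0.037037, 1/4 · 0.087891 = 0.021973, 1/4 · 0.10496 = 0.026239, 1/4 · 0.017493 = 0.0043732; with total 0.089622.
Dividing through by the total gives posterior P(urn A | data) = 0.41326, P(urn B | data) = 0.24517, P(urn C | data) = 0.29278, P(urn D | data) = 0.048796.
So P(blue next | data) = Σ P(blue next | H) P(H | data) = (2/3)(0.41326) + (3/8)(0.24517) + (6/7)(0.29278) + (1/7)(0.048796) = 0.62537.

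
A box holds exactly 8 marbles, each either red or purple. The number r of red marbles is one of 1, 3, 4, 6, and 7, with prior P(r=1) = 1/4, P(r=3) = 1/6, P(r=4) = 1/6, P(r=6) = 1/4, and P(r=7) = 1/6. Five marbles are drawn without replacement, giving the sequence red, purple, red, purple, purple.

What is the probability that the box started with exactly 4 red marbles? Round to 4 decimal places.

0.4444

Under each hypothesis, the probability of the observed sequence is: P(data | r = 1) = (1/8)(7/7)(0/6) = 0; P(data | r = 3) = (3/8)(5/7)(2/6)(4/5)(3/4) = 3/56; P(data | r = 4) = (4/8)(4/7)(3/6)(3/5)(2/4) = 3/70; P(data | r = 6) = (6/8)(2/7)(5/6)(1/5)(0/4) = 0; P(data | r = 7) = (7/8)(1/7)(6/6)(0/5) = 0.
The prior-weighted likelihoods are 1/4 · 0 = 0, 1/6 · 3/56 = 1/112, 1/6 · 3/70 = 1/140, 1/4 · 0 = 0, 1/6 · 0 = 0; summing to 9/560.
Therefore the posterior P(r = 4 | data) = (1/140) / (9/560) = 4/9.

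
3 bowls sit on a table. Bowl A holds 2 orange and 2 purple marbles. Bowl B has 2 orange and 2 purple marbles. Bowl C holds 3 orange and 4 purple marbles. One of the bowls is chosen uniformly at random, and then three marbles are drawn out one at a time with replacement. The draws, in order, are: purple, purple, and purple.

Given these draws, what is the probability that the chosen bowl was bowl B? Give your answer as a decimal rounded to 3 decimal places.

The likelihood of the observed sequence under each hypothesis: P(data | bowl A) = (2/4)(2/4)(2/4) = 0.125; P(data | bowl B) = (2/4)(2/4)(2/4) = 0.125; P(data | bowl C) = (4/7)(4/7)(4/7) = 0.18659.
Weighting by the prior gives 1/3 · 0.125 = 0.041667, 1/3 · 0.125 = 0.041667, 1/3 · 0.18659 = 0.062196; summing to 0.14553.
By Bayes' rule, P(bowl B | data) = (0.041667) / (0.14553) = 0.28631.

0.286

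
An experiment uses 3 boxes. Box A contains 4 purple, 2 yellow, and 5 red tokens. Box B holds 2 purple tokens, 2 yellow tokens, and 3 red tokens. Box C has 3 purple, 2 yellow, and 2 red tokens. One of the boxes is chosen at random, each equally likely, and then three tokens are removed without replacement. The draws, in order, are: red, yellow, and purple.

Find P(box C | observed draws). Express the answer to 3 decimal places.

0.369

Compute the likelihood of the observed sequence for each case: P(data | box A) = (5/11)(2/10)(4/9) = 0.040404; P(data | box B) = (3/7)(2/6)(2/5) = 0.057143; P(data | box C) = (2/7)(2/6)(3/5) = 0.057143.
Weighting by the prior gives 1/3 · 0.040404 = 0.013468, 1/3 · 0.057143 = 0.019048, 1/3 · 0.057143 = 0.019048; these sum to 0.051563.
By Bayes' rule, P(box C | data) = (0.019048) / (0.051563) = 0.3694.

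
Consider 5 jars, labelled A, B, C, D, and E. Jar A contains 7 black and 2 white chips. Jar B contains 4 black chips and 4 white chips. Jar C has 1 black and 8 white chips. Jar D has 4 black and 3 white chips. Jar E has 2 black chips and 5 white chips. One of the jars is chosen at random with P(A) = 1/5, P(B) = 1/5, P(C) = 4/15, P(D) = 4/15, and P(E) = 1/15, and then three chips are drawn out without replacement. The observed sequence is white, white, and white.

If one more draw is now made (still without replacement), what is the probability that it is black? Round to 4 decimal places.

0.2661

The likelihood of the observed sequence under each hypothesis: P(data | jar A) = (2/9)(1/8)(0/7) = 0; P(data | jar B) = (4/8)(3/7)(2/6) = 0.071429; P(data | jar C) = (8/9)(7/8)(6/7) = 0.66667; P(data | jar D) = (3/7)(2/6)(1/5) = 0.028571; P(data | jar E) = (5/7)(4/6)(3/5) = 0.28571.
Weighting by the prior gives 1/5 · 0 = 0, 1/5 · 0.071429 = 0.014286, 4/15 · 0.66667 = 0.17778, 4/15 · 0.028571 = 0.007619, 1/15 · 0.28571 = 0.019048; these sum to 0.21873.
Dividing through by the total gives posterior P(jar A | data) = 0, P(jar B | data) = 0.065312, P(jar C | data) = 0.81277, P(jar D | data) = 0.034833, P(jar E | data) = 0.087083.
Averaging over the posterior, P(black next | data) = (4/5)(0.065312) + (1/6)(0.81277) + (1)(0.034833) + (1/2)(0.087083) = 0.26609.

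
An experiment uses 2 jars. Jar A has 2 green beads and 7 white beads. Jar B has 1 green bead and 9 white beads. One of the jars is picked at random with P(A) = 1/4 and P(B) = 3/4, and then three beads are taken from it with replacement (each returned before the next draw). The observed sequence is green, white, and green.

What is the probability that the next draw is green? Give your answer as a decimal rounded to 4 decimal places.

For each hypothesis, P(data | H) works out to: P(data | jar A) = (2/9)(7/9)(2/9) = 0.038409; P(data | jar B) = (1/10)(9/10)(1/10) = 0.009.
Multiplying each by its prior: 1/4 · 0.038409 = 0.0096022, 3/4 · 0.009 = 0.00675; summing to 0.016352.
Normalising, the posterior is P(jar A | data) = 0.58721, P(jar B | data) = 0.41279.
The predictive probability is P(green next | data) = (2/9)(0.58721) + (1/10)(0.41279) = 0.17177.

0.1718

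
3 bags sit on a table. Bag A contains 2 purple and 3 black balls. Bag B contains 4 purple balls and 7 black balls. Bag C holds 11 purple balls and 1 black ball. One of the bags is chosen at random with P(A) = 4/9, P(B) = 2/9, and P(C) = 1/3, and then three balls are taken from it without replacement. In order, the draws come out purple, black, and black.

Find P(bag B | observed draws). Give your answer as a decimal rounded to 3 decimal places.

Compute the likelihood of the observed sequence for each case: P(data | bag A) = (2/5)(3/4)(2/3) = 0.2; P(data | bag B) = (4/11)(7/10)(6/9) = 0.1697; P(data | bag C) = (11/12)(1/11)(0/10) = 0.
Multiplying each by its prior: 4/9 · 0.2 = 0.088889, 2/9 · 0.1697 = 0.03771, 1/3 · 0 = 0; with total 0.1266.
So P(bag B | data) = (0.03771) / (0.1266) = 0.29787.

0.298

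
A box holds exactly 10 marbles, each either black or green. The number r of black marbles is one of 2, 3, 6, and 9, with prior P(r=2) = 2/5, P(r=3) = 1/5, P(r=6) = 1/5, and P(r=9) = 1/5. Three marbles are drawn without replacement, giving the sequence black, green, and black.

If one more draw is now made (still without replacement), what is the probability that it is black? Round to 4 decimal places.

0.5510

The likelihood of the observed sequence under each hypothesis: P(data | r = 2) = (2/10)(8/9)(1/8) = 0.022222; P(data | r = 3) = (3/10)(7/9)(2/8) = 0.058333; P(data | r = 6) = (6/10)(4/9)(5/8) = 0.16667; P(data | r = 9) = (9/10)(1/9)(8/8) = 0.1.
Multiplying each by its prior: 2/5 · 0.022222 = 0.0088889, 1/5 · 0.058333 = 0.011667, 1/5 · 0.16667 = 0.033333, 1/5 · 0.1 = 0.02; with total 0.073889.
The posterior is then P(r = 2 | data) = 0.1203, P(r = 3 | data) = 0.15789, P(r = 6 | data) = 0.45113, P(r = 9 | data) = 0.27068.
The predictive probability is P(black next | data) = (0)(0.1203) + (1/7)(0.15789) + (4/7)(0.45113) + (1)(0.27068) = 0.55102.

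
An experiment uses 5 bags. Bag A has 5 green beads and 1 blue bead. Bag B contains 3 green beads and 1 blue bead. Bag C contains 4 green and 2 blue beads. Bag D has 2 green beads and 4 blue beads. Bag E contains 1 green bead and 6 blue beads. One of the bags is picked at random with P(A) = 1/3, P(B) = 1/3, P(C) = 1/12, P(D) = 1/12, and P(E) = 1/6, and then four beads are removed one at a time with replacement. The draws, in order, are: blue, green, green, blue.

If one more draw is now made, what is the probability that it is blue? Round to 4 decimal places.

Compute the likelihood of the observed sequence for each case: P(data | bag A) = (1/6)(5/6)(5/6)(1/6) = 0.01929; P(data | bag B) = (1/4)(3/4)(3/4)(1/4) = 0.035156; P(data | bag C) = (2/6)(4/6)(4/6)(2/6) = 0.049383; P(data | bag D) = (4/6)(2/6)(2/6)(4/6) = 0.049383; P(data | bag E) = (6/7)(1/7)(1/7)(6/7) = 0.014994.
Weighting by the prior gives 1/3 · 0.01929 = 0.00643, 1/3 · 0.035156 = 0.011719, 1/12 · 0.049383 = 0.0041152, 1/12 · 0.049383 = 0.0041152, 1/6 · 0.014994 = 0.002499; summing to 0.028878.
The posterior is then P(bag A | data) = 0.22266, P(bag B | data) = 0.4058, P(bag C | data) = 0.1425, P(bag D | data) = 0.1425, P(bag E | data) = 0.086534.
So P(blue next | data) = Σ P(blue next | H) P(H | data) = (1/6)(0.22266) + (1/4)(0.4058) + (1/3)(0.1425) + (2/3)(0.1425) + (6/7)(0.086534) = 0.35524.

0.3552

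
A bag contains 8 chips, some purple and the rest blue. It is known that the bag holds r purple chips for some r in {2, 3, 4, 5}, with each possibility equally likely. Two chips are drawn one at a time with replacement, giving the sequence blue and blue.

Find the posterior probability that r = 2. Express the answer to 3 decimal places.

0.419

Under each hypothesis, the probability of the observed sequence is: P(data | r = 2) = (6/8)(6/8) = 9/16; P(data | r = 3) = (5/8)(5/8) = 25/64; P(data | r = 4) = (4/8)(4/8) = 1/4; P(data | r = 5) = (3/8)(3/8) = 9/64.
The prior-weighted likelihoods are 1/4 · 9/16 = 9/64, 1/4 · 25/64 = 25/256, 1/4 · 1/4 = 1/16, 1/4 · 9/64 = 9/256; these sum to 43/128.
Therefore the posterior P(r = 2 | data) = (9/64) / (43/128) = 18/43.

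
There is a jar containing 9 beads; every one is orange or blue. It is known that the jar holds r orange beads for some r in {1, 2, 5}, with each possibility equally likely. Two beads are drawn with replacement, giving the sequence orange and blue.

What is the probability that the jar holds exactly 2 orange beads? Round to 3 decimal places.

For each hypothesis, P(data | H) works out to: P(data | r = 1) = (1/9)(8/9) = 8/81; P(data | r = 2) = (2/9)(7/9) = 14/81; P(data | r = 5) = (5/9)(4/9) = 20/81.
Multiplying each by its prior: 1/3 · 8/81 = 8/243, 1/3 · 14/81 = 14/243, 1/3 · 20/81 = 20/243; summing to 14/81.
By Bayes' rule, P(r = 2 | data) = (14/243) / (14/81) = 1/3.

0.333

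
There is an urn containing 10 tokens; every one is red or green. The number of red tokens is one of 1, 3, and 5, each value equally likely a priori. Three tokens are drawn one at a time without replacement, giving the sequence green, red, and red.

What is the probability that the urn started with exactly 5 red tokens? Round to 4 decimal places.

0.7042

For each hypothesis, P(data | H) works out to: P(data | r = 1) = (9/10)(1/9)(0/8) = 0; P(data | r = 3) = (7/10)(3/9)(2/8) = 0.058333; P(data | r = 5) = (5/10)(5/9)(4/8) = 0.13889.
Multiplying each by its prior: 1/3 · 0 = 0, 1/3 · 0.058333 = 0.019444, 1/3 · 0.13889 = 0.046296; with total 0.065741.
Therefore the posterior P(r = 5 | data) = (0.046296) / (0.065741) = 0.70423.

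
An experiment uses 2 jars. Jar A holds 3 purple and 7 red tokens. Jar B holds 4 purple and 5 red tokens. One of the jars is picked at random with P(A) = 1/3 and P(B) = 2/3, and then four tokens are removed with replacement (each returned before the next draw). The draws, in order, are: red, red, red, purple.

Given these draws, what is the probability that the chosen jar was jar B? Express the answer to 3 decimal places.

Compute the likelihood of the observed sequence for each case: P(data | jar A) = (7/10)(7/10)(7/10)(3/10) = 0.1029; P(data | jar B) = (5/9)(5/9)(5/9)(4/9) = 0.076208.
The prior-weighted likelihoods are 1/3 · 0.1029 = 0.0343, 2/3 · 0.076208 = 0.050805; with total 0.085105.
Therefore the posterior P(jar B | data) = (0.050805) / (0.085105) = 0.59697.

0.597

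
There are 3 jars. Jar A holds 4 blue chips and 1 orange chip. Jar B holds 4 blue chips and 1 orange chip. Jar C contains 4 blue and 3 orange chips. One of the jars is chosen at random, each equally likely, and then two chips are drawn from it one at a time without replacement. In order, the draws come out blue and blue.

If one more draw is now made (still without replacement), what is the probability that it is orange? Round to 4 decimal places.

0.3846

The likelihood of the observed sequence under each hypothesis: P(data | jar A) = (4/5)(3/4) = 3/5; P(data | jar B) = (4/5)(3/4) = 3/5; P(data | jar C) = (4/7)(3/6) = 2/7.
Weighting by the prior gives 1/3 · 3/5 = 1/5, 1/3 · 3/5 = 1/5, 1/3 · 2/7 = 2/21; summing to 52/105.
Normalising, the posterior is P(jar A | data) = 21/52, P(jar B | data) = 21/52, P(jar C | data) = 5/26.
The predictive probability is P(orange next | data) = (1/3)(21/52) + (1/3)(21/52) + (3/5)(5/26) = 5/13.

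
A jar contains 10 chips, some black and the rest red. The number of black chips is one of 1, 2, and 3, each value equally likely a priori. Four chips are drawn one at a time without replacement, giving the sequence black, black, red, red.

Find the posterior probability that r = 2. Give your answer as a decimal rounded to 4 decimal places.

0.3077

Compute the likelihood of the observed sequence for each case: P(data | r = 1) = (1/10)(0/9) = 0; P(data | r = 2) = (2/10)(1/9)(8/8)(7/7) = 1/45; P(data | r = 3) = (3/10)(2/9)(7/8)(6/7) = 1/20.
Multiplying each by its prior: 1/3 · 0 = 0, 1/3 · 1/45 = 1/135, 1/3 · 1/20 = 1/60; these sum to 13/540.
Therefore the posterior P(r = 2 | data) = (1/135) / (13/540) = 4/13.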